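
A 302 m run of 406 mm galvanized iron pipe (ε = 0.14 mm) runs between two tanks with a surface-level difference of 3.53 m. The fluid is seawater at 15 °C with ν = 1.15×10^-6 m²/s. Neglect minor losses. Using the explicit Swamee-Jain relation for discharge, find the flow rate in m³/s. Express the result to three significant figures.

Swamee-Jain (Type II): Q = -0.965·√(gD⁵h_f/L)·ln[ε/(3.7D) + √(3.17ν²L/(gD³h_f))]
√(gD⁵h_f/L) = √(9.81·0.406⁵·3.53/302) = 0.03557
ε/(3.7D) = 9.32×10^-5; √(3.17ν²L/(gD³h_f)) = 2.34×10^-5
Q = -0.965·0.03557·ln(1.166×10^-4) = 0.3108 m³/s
Check: V = 2.40 m/s, Re = 8.48×10^5, f = 0.01625, h_f = 3.55 m ≈ 3.53 m ✓

Q ≈ 0.311 m³/s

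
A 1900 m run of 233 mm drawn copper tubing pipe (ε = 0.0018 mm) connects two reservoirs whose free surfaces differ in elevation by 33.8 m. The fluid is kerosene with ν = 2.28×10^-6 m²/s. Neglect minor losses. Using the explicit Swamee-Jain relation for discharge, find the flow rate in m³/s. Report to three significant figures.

Swamee-Jain (Type II): Q = -0.965·√(gD⁵h_f/L)·ln[ε/(3.7D) + √(3.17ν²L/(gD³h_f))]
√(gD⁵h_f/L) = √(9.81·0.233⁵·33.8/1900) = 0.01095
ε/(3.7D) = 2.09×10^-6; √(3.17ν²L/(gD³h_f)) = 8.64×10^-5
Q = -0.965·0.01095·ln(8.849×10^-5) = 0.09859 m³/s
Check: V = 2.31 m/s, Re = 2.36×10^5, f = 0.01512, h_f = 33.6 m ≈ 33.8 m ✓

Q ≈ 0.0986 m³/s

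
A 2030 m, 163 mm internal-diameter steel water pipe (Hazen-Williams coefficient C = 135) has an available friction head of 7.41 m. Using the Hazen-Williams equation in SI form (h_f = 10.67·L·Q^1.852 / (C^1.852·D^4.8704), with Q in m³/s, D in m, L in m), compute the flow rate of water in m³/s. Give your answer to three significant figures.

Rearranging: Q = [h_f·C^1.852·D^4.8704 / (10.67·L)]^(1/1.852)
Q = [7.41·135^1.852·0.163^4.8704 / (10.67·2030)]^0.540 = 0.01539 m³/s

Q ≈ 0.0154 m³/s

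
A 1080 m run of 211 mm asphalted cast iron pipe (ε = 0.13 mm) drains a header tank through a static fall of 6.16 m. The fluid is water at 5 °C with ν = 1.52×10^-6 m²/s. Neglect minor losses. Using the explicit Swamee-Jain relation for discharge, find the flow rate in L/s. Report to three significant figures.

Swamee-Jain (Type II): Q = -0.965·√(gD⁵h_f/L)·ln[ε/(3.7D) + √(3.17ν²L/(gD³h_f))]
√(gD⁵h_f/L) = √(9.81·0.211⁵·6.16/1080) = 0.004837
ε/(3.7D) = 1.67×10^-4; √(3.17ν²L/(gD³h_f)) = 1.18×10^-4
Q = -0.965·0.004837·ln(2.846×10^-4) = 0.03811 m³/s
Check: V = 1.09 m/s, Re = 1.51×10^5, f = 0.02000, h_f = 6.20 m ≈ 6.16 m ✓

Q ≈ 38.1 L/s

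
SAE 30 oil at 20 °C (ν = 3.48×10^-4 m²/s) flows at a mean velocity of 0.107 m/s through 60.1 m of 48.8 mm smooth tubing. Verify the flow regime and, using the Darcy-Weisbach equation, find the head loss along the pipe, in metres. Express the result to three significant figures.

h_f ≈ 3.07 m

Re = VD/ν = 0.107·0.04880/3.48×10^-4 = 15.0 → laminar (Re < 2300)
f = 64/Re = 4.265
h_f = f(L/D)V²/(2g) = 4.265·(60.1/0.04880)·0.107²/(2·9.81) = 3.065 m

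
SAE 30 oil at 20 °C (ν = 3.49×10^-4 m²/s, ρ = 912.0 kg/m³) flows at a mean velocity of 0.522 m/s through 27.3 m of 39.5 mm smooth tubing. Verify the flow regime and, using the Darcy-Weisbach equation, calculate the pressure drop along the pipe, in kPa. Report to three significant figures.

Δp ≈ 93.0 kPa

Re = VD/ν = 0.522·0.03950/3.49×10^-4 = 59.1 → laminar (Re < 2300)
f = 64/Re = 1.083
h_f = f(L/D)V²/(2g) = 1.083·(27.3/0.03950)·0.522²/(2·9.81) = 10.40 m
Δp = ρg·h_f = 912.0·9.81·10.40 = 93.03 kPa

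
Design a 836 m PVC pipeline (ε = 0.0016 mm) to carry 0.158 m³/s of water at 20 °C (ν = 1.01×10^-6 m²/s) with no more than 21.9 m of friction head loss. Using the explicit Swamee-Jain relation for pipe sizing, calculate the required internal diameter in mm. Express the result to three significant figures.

D ≈ 252 mm

Swamee-Jain (Type III): D = 0.66·[ε^1.25·(LQ²/(gh_f))^4.75 + ν·Q^9.4·(L/(gh_f))^5.2]^0.04
LQ²/(gh_f) = 0.09714; L/(gh_f) = 3.891
Term 1 = ε^1.25·(…)^4.75 = 8.82×10^-13; Term 2 = ν·Q^9.4·(…)^5.2 = 3.47×10^-11
D = 0.66·(8.82×10^-13 + 3.47×10^-11)^0.04 = 0.2521 m = 252 mm
Check: V = 3.17 m/s, Re = 7.90×10^5, f = 0.01222, h_f = 20.7 m ≈ 21.9 m ✓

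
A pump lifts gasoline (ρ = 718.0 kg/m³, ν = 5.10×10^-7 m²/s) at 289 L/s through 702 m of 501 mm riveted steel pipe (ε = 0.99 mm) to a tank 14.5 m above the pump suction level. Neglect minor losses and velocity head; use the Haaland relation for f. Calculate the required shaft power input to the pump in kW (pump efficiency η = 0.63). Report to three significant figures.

V = 4Q/(πD²) = 1.466 m/s; Re = 1.44×10^6; ε/D = 0.00198; f = 0.02351
h_f = f(L/D)V²/2g = 3.608 m
Total head H = z + h_f = 14.5 + 3.608 = 18.11 m
P_hyd = ρgQH = 718.0·9.81·0.289·18.11 = 36.86 kW
P_shaft = P_hyd/η = 36.86/0.63 = 58.51 kW

P_shaft ≈ 58.5 kW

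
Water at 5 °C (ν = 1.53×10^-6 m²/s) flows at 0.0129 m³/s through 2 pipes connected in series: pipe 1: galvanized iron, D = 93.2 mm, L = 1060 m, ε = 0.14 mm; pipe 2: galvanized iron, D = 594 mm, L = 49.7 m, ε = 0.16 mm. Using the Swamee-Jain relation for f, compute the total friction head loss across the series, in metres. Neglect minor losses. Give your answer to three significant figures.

Pipe 1: V = 1.891 m/s, Re = 1.15×10^5, ε/D = 0.00150, f = 0.02371, h_1 = f(L/D)V²/2g = 49.14 m
Pipe 2: V = 0.04655 m/s, Re = 1.81×10^4, ε/D = 2.69×10^-4, f = 0.02711, h_2 = f(L/D)V²/2g = 2.506×10^-4 m
Series → Q common, losses add: H = Σh = 49.14 m

H ≈ 49.1 m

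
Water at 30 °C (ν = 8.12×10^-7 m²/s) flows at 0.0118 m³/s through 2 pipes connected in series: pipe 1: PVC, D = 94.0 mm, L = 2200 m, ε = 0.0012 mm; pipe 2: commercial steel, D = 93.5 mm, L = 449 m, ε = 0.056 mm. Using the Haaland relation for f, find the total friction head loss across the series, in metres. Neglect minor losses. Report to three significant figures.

Pipe 1: V = 1.700 m/s, Re = 1.97×10^5, ε/D = 1.28×10^-5, f = 0.01562, h_1 = f(L/D)V²/2g = 53.88 m
Pipe 2: V = 1.719 m/s, Re = 1.98×10^5, ε/D = 5.99×10^-4, f = 0.01916, h_2 = f(L/D)V²/2g = 13.85 m
Series → Q common, losses add: H = Σh = 67.73 m

H ≈ 67.7 m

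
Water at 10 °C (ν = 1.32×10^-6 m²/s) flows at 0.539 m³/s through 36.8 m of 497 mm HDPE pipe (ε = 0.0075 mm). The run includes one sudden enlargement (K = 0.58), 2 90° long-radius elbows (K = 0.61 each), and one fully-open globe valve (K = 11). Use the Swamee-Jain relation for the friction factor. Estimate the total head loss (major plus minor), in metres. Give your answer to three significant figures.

H_L ≈ 5.38 m

V = 4Q/(πD²) = 2.778 m/s; V²/2g = 0.3934 m
Re = 1.05×10^6, ε/D = 1.51×10^-5 → f = 0.01189 (Swamee-Jain)
Major: h_f = f(L/D)·V²/2g = 0.01189·74.04·0.3934 = 0.3465 m
Minor: ΣK = 12.8; h_m = ΣK·V²/2g = 5.036 m
Total H_L = 0.3465 + 5.036 = 5.382 m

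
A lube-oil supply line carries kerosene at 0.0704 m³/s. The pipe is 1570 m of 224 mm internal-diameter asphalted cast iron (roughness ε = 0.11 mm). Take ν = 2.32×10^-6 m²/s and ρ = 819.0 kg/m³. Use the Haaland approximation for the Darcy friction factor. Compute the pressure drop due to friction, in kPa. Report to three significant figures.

V = 4Q/(πD²) = 4·0.0704/(π·0.224²) = 1.786 m/s
Re = VD/ν = 1.786·0.224/2.32×10^-6 = 1.72×10^5 → turbulent
ε/D = 0.11/224 = 4.91×10^-4
Haaland: f = 0.01884
h_f = f(L/D)V²/(2g) = 0.01884·(1570/0.224)·1.786²/(2·9.81) = 21.48 m
Δp = ρg·h_f = 819.0·9.81·21.48 = 172.6 kPa

Δp ≈ 173 kPa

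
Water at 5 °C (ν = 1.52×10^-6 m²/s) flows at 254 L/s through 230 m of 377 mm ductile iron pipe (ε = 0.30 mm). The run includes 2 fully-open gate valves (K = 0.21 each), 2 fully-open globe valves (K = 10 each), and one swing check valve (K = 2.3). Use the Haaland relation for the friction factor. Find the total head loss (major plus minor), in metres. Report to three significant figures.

H_L ≈ 9.08 m

V = 4Q/(πD²) = 2.275 m/s; V²/2g = 0.2639 m
Re = 5.64×10^5, ε/D = 7.96×10^-4 → f = 0.01917 (Haaland)
Major: h_f = f(L/D)·V²/2g = 0.01917·610.1·0.2639 = 3.086 m
Minor: ΣK = 22.7; h_m = ΣK·V²/2g = 5.996 m
Total H_L = 3.086 + 5.996 = 9.082 m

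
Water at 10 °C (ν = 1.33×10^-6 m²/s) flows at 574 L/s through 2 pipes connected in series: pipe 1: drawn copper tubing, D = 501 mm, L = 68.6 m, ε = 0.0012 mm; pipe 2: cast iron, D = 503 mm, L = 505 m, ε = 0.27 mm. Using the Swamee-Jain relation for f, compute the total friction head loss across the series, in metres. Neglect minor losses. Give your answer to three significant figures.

H ≈ 8.15 m

Pipe 1: V = 2.912 m/s, Re = 1.10×10^6, ε/D = 2.40×10^-6, f = 0.01149, h_1 = f(L/D)V²/2g = 0.6800 m
Pipe 2: V = 2.889 m/s, Re = 1.09×10^6, ε/D = 5.37×10^-4, f = 0.01750, h_2 = f(L/D)V²/2g = 7.473 m
Series → Q common, losses add: H = Σh = 8.153 m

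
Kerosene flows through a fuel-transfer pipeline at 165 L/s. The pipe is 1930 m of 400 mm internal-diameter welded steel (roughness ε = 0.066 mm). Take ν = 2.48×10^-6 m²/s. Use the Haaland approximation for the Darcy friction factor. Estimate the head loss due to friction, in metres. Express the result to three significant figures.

h_f ≈ 7.00 m

V = 4Q/(πD²) = 4·0.165/(π·0.400²) = 1.313 m/s
Re = VD/ν = 1.313·0.400/2.48×10^-6 = 2.12×10^5 → turbulent
ε/D = 0.066/400 = 1.65×10^-4
Haaland: f = 0.01651
h_f = f(L/D)V²/(2g) = 0.01651·(1930/0.400)·1.313²/(2·9.81) = 6.998 m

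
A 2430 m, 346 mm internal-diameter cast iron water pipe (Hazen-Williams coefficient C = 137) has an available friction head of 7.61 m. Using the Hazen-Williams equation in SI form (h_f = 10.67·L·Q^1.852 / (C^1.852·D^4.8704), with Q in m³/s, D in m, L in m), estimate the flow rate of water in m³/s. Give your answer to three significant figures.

Q ≈ 0.104 m³/s

Rearranging: Q = [h_f·C^1.852·D^4.8704 / (10.67·L)]^(1/1.852)
Q = [7.61·137^1.852·0.346^4.8704 / (10.67·2430)]^0.540 = 0.1041 m³/s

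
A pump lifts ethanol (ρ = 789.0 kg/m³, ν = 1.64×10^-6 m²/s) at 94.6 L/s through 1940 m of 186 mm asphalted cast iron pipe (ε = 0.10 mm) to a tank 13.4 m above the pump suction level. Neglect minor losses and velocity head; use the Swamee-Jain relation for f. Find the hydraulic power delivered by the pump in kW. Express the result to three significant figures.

V = 4Q/(πD²) = 3.482 m/s; Re = 3.95×10^5; ε/D = 5.38×10^-4; f = 0.01823
h_f = f(L/D)V²/2g = 117.5 m
Total head H = z + h_f = 13.4 + 117.5 = 130.9 m
P_hyd = ρgQH = 789.0·9.81·0.0946·130.9 = 95.82 kW

P_hyd ≈ 95.8 kW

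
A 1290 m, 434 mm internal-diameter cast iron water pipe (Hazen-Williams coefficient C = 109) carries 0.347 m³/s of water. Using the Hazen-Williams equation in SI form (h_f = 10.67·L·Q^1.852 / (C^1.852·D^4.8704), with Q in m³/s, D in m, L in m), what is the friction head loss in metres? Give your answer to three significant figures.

h_f = 10.67·1290·0.347^1.852 / (109^1.852·0.434^4.8704) = 19.04 m

h_f ≈ 19.0 m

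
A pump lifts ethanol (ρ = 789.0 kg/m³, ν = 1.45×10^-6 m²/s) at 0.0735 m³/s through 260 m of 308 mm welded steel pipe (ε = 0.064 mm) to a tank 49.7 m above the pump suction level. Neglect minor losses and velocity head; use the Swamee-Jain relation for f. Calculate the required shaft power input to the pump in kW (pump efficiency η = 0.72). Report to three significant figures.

V = 4Q/(πD²) = 0.9865 m/s; Re = 2.10×10^5; ε/D = 2.08×10^-4; f = 0.01708
h_f = f(L/D)V²/2g = 0.7153 m
Total head H = z + h_f = 49.7 + 0.7153 = 50.42 m
P_hyd = ρgQH = 789.0·9.81·0.0735·50.42 = 28.68 kW
P_shaft = P_hyd/η = 28.68/0.72 = 39.83 kW

P_shaft ≈ 39.8 kW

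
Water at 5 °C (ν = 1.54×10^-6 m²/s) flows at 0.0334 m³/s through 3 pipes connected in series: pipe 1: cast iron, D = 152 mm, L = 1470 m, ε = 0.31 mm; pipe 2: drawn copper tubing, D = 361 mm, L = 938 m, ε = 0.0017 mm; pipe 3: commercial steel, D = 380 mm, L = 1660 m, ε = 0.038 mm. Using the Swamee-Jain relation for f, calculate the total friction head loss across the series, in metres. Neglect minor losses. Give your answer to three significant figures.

Pipe 1: V = 1.841 m/s, Re = 1.82×10^5, ε/D = 0.00204, f = 0.02469, h_1 = f(L/D)V²/2g = 41.23 m
Pipe 2: V = 0.3263 m/s, Re = 7.65×10^4, ε/D = 4.71×10^-6, f = 0.01893, h_2 = f(L/D)V²/2g = 0.2670 m
Pipe 3: V = 0.2945 m/s, Re = 7.27×10^4, ε/D = 1.00×10^-4, f = 0.01961, h_3 = f(L/D)V²/2g = 0.3787 m
Series → Q common, losses add: H = Σh = 41.87 m

H ≈ 41.9 m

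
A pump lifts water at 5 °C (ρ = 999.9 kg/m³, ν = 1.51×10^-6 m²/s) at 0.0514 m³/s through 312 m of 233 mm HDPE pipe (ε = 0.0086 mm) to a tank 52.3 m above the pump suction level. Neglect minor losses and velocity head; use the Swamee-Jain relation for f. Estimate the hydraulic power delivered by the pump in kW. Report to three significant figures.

P_hyd ≈ 27.2 kW

V = 4Q/(πD²) = 1.205 m/s; Re = 1.86×10^5; ε/D = 3.69×10^-5; f = 0.01607
h_f = f(L/D)V²/2g = 1.594 m
Total head H = z + h_f = 52.3 + 1.594 = 53.89 m
P_hyd = ρgQH = 999.9·9.81·0.0514·53.89 = 27.17 kW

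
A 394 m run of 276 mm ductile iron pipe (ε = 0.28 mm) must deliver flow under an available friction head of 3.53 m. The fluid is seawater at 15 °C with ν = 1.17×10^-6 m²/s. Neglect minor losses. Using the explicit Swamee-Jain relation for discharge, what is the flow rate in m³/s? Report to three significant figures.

Q ≈ 0.0920 m³/s

Swamee-Jain (Type II): Q = -0.965·√(gD⁵h_f/L)·ln[ε/(3.7D) + √(3.17ν²L/(gD³h_f))]
√(gD⁵h_f/L) = √(9.81·0.276⁵·3.53/394) = 0.01186
ε/(3.7D) = 2.74×10^-4; √(3.17ν²L/(gD³h_f)) = 4.85×10^-5
Q = -0.965·0.01186·ln(3.226×10^-4) = 0.09204 m³/s
Check: V = 1.54 m/s, Re = 3.63×10^5, f = 0.02064, h_f = 3.55 m ≈ 3.53 m ✓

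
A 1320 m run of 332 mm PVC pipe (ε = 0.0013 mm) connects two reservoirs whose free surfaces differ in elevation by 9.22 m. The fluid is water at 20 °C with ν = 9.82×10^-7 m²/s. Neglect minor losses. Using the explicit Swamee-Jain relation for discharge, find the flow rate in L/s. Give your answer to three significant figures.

Q ≈ 164 L/s

Swamee-Jain (Type II): Q = -0.965·√(gD⁵h_f/L)·ln[ε/(3.7D) + √(3.17ν²L/(gD³h_f))]
√(gD⁵h_f/L) = √(9.81·0.332⁵·9.22/1320) = 0.01662
ε/(3.7D) = 1.06×10^-6; √(3.17ν²L/(gD³h_f)) = 3.49×10^-5
Q = -0.965·0.01662·ln(3.597×10^-5) = 0.1642 m³/s
Check: V = 1.90 m/s, Re = 6.41×10^5, f = 0.01260, h_f = 9.18 m ≈ 9.22 m ✓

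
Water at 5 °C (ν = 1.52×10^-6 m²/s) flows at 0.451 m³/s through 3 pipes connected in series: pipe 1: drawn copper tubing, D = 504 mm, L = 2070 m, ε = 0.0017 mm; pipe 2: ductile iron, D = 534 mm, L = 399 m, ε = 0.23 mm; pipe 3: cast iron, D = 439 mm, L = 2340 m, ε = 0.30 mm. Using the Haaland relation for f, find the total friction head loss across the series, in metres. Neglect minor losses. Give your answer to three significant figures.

H ≈ 60.0 m

Pipe 1: V = 2.261 m/s, Re = 7.50×10^5, ε/D = 3.37×10^-6, f = 0.01221, h_1 = f(L/D)V²/2g = 13.07 m
Pipe 2: V = 2.014 m/s, Re = 7.07×10^5, ε/D = 4.31×10^-4, f = 0.01687, h_2 = f(L/D)V²/2g = 2.605 m
Pipe 3: V = 2.980 m/s, Re = 8.61×10^5, ε/D = 6.83×10^-4, f = 0.01838, h_3 = f(L/D)V²/2g = 44.32 m
Series → Q common, losses add: H = Σh = 59.99 m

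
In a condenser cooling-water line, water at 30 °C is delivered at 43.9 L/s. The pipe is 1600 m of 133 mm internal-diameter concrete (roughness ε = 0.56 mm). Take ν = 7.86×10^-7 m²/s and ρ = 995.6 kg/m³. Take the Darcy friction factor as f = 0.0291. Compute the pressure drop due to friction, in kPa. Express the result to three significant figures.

V = 4Q/(πD²) = 4·0.0439/(π·0.133²) = 3.160 m/s
h_f = f(L/D)V²/(2g) = 0.02910·(1600/0.133)·3.160²/(2·9.81) = 178.2 m
Δp = ρg·h_f = 995.6·9.81·178.2 = 1740 kPa

Δp ≈ 1740 kPa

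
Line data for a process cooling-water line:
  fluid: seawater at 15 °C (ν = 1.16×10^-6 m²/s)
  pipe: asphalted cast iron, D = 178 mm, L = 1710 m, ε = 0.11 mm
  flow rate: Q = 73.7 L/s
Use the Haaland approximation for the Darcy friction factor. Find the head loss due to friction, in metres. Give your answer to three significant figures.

V = 4Q/(πD²) = 4·0.0737/(π·0.178²) = 2.962 m/s
Re = VD/ν = 2.962·0.178/1.16×10^-6 = 4.54×10^5 → turbulent
ε/D = 0.11/178 = 6.18×10^-4
Haaland: f = 0.01836
h_f = f(L/D)V²/(2g) = 0.01836·(1710/0.178)·2.962²/(2·9.81) = 78.84 m

h_f ≈ 78.8 m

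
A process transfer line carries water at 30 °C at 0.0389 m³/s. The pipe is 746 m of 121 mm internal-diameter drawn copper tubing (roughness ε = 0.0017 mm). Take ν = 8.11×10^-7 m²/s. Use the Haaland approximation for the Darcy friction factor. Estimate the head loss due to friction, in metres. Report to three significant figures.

V = 4Q/(πD²) = 4·0.0389/(π·0.121²) = 3.383 m/s
Re = VD/ν = 3.383·0.121/8.11×10^-7 = 5.05×10^5 → turbulent
ε/D = 0.0017/121 = 1.40×10^-5
Haaland: f = 0.01320
h_f = f(L/D)V²/(2g) = 0.01320·(746/0.121)·3.383²/(2·9.81) = 47.48 m

h_f ≈ 47.5 m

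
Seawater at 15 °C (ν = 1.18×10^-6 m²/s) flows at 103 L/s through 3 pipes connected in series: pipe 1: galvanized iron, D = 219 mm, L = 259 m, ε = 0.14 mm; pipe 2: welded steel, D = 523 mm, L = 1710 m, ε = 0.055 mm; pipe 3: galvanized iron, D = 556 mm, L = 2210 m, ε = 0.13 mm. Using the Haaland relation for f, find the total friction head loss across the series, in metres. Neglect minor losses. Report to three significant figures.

H ≈ 9.53 m

Pipe 1: V = 2.734 m/s, Re = 5.07×10^5, ε/D = 6.39×10^-4, f = 0.01840, h_1 = f(L/D)V²/2g = 8.292 m
Pipe 2: V = 0.4795 m/s, Re = 2.13×10^5, ε/D = 1.05×10^-4, f = 0.01607, h_2 = f(L/D)V²/2g = 0.6156 m
Pipe 3: V = 0.4242 m/s, Re = 2.00×10^5, ε/D = 2.34×10^-4, f = 0.01709, h_3 = f(L/D)V²/2g = 0.6232 m
Series → Q common, losses add: H = Σh = 9.531 m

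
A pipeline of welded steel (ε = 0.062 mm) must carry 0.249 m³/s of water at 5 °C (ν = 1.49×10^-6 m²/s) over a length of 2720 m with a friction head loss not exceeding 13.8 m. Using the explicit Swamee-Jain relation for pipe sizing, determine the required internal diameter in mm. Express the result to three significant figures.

D ≈ 438 mm

Swamee-Jain (Type III): D = 0.66·[ε^1.25·(LQ²/(gh_f))^4.75 + ν·Q^9.4·(L/(gh_f))^5.2]^0.04
LQ²/(gh_f) = 1.246; L/(gh_f) = 20.09
Term 1 = ε^1.25·(…)^4.75 = 1.56×10^-5; Term 2 = ν·Q^9.4·(…)^5.2 = 1.88×10^-5
D = 0.66·(1.56×10^-5 + 1.88×10^-5)^0.04 = 0.4375 m = 438 mm
Check: V = 1.66 m/s, Re = 4.86×10^5, f = 0.01497, h_f = 13.0 m ≈ 13.8 m ✓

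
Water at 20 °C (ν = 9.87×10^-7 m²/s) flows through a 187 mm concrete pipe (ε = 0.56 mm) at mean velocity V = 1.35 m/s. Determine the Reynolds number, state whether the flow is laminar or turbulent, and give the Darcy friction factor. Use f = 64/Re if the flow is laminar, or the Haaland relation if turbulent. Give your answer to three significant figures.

Re = VD/ν = 1.350·0.187/9.87×10^-7 = 2.56×10^5
Re > 4000 → turbulent; ε/D = 0.00299
Haaland: f = 0.02668

Re ≈ 2.56×10^5; turbulent; f ≈ 0.0267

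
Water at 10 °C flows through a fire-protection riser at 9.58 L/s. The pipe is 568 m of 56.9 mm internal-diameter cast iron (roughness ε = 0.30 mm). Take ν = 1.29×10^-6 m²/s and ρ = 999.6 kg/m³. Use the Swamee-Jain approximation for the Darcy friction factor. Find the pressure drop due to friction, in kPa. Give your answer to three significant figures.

Δp ≈ 2240 kPa

V = 4Q/(πD²) = 4·0.00958/(π·0.0569²) = 3.767 m/s
Re = VD/ν = 3.767·0.0569/1.29×10^-6 = 1.66×10^5 → turbulent
ε/D = 0.30/56.9 = 0.00527
Swamee-Jain: f = 0.03160
h_f = f(L/D)V²/(2g) = 0.03160·(568/0.0569)·3.767²/(2·9.81) = 228.2 m
Δp = ρg·h_f = 999.6·9.81·228.2 = 2238 kPa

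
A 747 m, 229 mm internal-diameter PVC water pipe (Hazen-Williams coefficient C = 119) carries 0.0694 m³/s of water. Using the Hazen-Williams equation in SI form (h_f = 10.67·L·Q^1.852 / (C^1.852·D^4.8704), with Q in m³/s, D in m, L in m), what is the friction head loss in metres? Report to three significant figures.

h_f = 10.67·747·0.0694^1.852 / (119^1.852·0.229^4.8704) = 10.71 m

h_f ≈ 10.7 m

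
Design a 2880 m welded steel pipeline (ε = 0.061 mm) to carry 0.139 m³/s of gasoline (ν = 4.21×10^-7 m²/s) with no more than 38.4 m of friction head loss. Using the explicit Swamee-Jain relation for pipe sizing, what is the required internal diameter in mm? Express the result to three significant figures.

Swamee-Jain (Type III): D = 0.66·[ε^1.25·(LQ²/(gh_f))^4.75 + ν·Q^9.4·(L/(gh_f))^5.2]^0.04
LQ²/(gh_f) = 0.1477; L/(gh_f) = 7.645
Term 1 = ε^1.25·(…)^4.75 = 6.12×10^-10; Term 2 = ν·Q^9.4·(…)^5.2 = 1.45×10^-10
D = 0.66·(6.12×10^-10 + 1.45×10^-10)^0.04 = 0.2849 m = 285 mm
Check: V = 2.18 m/s, Re = 1.48×10^6, f = 0.01465, h_f = 35.9 m ≈ 38.4 m ✓

D ≈ 285 mm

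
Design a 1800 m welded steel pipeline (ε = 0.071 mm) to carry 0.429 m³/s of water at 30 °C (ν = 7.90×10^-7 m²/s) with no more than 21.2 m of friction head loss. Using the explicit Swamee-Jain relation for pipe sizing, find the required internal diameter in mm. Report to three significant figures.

Swamee-Jain (Type III): D = 0.66·[ε^1.25·(LQ²/(gh_f))^4.75 + ν·Q^9.4·(L/(gh_f))^5.2]^0.04
LQ²/(gh_f) = 1.593; L/(gh_f) = 8.655
Term 1 = ε^1.25·(…)^4.75 = 5.95×10^-5; Term 2 = ν·Q^9.4·(…)^5.2 = 2.07×10^-5
D = 0.66·(5.95×10^-5 + 2.07×10^-5)^0.04 = 0.4526 m = 453 mm
Check: V = 2.67 m/s, Re = 1.53×10^6, f = 0.01393, h_f = 20.1 m ≈ 21.2 m ✓

D ≈ 453 mm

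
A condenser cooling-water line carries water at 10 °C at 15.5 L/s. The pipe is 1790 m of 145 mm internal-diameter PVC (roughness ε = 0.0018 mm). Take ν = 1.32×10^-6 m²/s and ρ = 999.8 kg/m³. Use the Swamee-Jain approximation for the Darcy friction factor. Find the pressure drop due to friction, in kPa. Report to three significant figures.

V = 4Q/(πD²) = 4·0.0155/(π·0.145²) = 0.9387 m/s
Re = VD/ν = 0.9387·0.145/1.32×10^-6 = 1.03×10^5 → turbulent
ε/D = 0.0018/145 = 1.24×10^-5
Swamee-Jain: f = 0.01783
h_f = f(L/D)V²/(2g) = 0.01783·(1790/0.145)·0.9387²/(2·9.81) = 9.882 m
Δp = ρg·h_f = 999.8·9.81·9.882 = 96.93 kPa

Δp ≈ 96.9 kPa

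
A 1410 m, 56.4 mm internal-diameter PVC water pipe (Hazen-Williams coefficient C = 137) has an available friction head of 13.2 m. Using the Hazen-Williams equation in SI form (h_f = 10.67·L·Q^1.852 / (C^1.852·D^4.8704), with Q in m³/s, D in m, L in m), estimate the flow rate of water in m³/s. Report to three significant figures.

Rearranging: Q = [h_f·C^1.852·D^4.8704 / (10.67·L)]^(1/1.852)
Q = [13.2·137^1.852·0.0564^4.8704 / (10.67·1410)]^0.540 = 0.001593 m³/s

Q ≈ 0.00159 m³/s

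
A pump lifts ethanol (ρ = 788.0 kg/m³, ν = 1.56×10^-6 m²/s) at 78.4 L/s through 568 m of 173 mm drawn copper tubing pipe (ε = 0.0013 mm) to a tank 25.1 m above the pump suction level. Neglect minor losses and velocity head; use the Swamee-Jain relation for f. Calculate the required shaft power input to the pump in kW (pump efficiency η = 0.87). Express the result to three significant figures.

V = 4Q/(πD²) = 3.335 m/s; Re = 3.70×10^5; ε/D = 7.51×10^-6; f = 0.01393
h_f = f(L/D)V²/2g = 25.93 m
Total head H = z + h_f = 25.1 + 25.93 = 51.03 m
P_hyd = ρgQH = 788.0·9.81·0.0784·51.03 = 30.92 kW
P_shaft = P_hyd/η = 30.92/0.87 = 35.54 kW

P_shaft ≈ 35.5 kW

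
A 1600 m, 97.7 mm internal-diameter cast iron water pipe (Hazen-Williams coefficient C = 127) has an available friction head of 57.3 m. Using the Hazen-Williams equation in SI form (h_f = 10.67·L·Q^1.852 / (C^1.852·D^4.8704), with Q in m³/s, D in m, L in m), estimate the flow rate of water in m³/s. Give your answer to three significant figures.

Rearranging: Q = [h_f·C^1.852·D^4.8704 / (10.67·L)]^(1/1.852)
Q = [57.3·127^1.852·0.0977^4.8704 / (10.67·1600)]^0.540 = 0.01293 m³/s

Q ≈ 0.0129 m³/s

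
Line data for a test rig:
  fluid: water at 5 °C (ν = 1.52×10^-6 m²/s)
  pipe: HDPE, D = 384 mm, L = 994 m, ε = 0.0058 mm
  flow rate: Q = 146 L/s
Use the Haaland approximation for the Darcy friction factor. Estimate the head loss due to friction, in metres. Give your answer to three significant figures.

V = 4Q/(πD²) = 4·0.146/(π·0.384²) = 1.261 m/s
Re = VD/ν = 1.261·0.384/1.52×10^-6 = 3.18×10^5 → turbulent
ε/D = 0.0058/384 = 1.51×10^-5
Haaland: f = 0.01431
h_f = f(L/D)V²/(2g) = 0.01431·(994/0.384)·1.261²/(2·9.81) = 3.001 m

h_f ≈ 3.00 m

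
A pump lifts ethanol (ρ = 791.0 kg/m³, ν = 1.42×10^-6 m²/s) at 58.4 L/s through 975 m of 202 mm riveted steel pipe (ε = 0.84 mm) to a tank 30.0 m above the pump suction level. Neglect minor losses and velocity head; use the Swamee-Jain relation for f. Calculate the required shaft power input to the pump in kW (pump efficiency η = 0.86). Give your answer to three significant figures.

V = 4Q/(πD²) = 1.822 m/s; Re = 2.59×10^5; ε/D = 0.00416; f = 0.02931
h_f = f(L/D)V²/2g = 23.95 m
Total head H = z + h_f = 30.0 + 23.95 = 53.95 m
P_hyd = ρgQH = 791.0·9.81·0.0584·53.95 = 24.45 kW
P_shaft = P_hyd/η = 24.45/0.86 = 28.43 kW

P_shaft ≈ 28.4 kW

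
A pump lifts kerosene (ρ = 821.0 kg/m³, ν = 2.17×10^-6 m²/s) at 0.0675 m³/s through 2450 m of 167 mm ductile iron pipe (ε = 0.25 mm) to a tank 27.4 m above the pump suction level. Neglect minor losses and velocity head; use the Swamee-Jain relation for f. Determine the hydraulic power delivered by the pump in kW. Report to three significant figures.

V = 4Q/(πD²) = 3.082 m/s; Re = 2.37×10^5; ε/D = 0.00150; f = 0.02280
h_f = f(L/D)V²/2g = 161.9 m
Total head H = z + h_f = 27.4 + 161.9 = 189.3 m
P_hyd = ρgQH = 821.0·9.81·0.0675·189.3 = 102.9 kW

P_hyd ≈ 103 kW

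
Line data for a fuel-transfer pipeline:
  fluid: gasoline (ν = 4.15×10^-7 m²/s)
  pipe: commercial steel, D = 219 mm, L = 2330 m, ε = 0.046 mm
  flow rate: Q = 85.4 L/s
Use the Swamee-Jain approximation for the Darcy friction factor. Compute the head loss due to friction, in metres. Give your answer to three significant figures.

h_f ≈ 41.1 m

V = 4Q/(πD²) = 4·0.0854/(π·0.219²) = 2.267 m/s
Re = VD/ν = 2.267·0.219/4.15×10^-7 = 1.20×10^6 → turbulent
ε/D = 0.046/219 = 2.10×10^-4
Swamee-Jain: f = 0.01474
h_f = f(L/D)V²/(2g) = 0.01474·(2330/0.219)·2.267²/(2·9.81) = 41.09 m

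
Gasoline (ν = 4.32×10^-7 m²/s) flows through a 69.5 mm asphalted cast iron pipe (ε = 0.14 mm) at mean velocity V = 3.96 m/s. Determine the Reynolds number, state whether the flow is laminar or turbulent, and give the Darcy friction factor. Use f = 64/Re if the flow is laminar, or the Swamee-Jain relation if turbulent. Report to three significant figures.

Re ≈ 6.37×10^5; turbulent; f ≈ 0.0239

Re = VD/ν = 3.960·0.0695/4.32×10^-7 = 6.37×10^5
Re > 4000 → turbulent; ε/D = 0.00201
Swamee-Jain: f = 0.02385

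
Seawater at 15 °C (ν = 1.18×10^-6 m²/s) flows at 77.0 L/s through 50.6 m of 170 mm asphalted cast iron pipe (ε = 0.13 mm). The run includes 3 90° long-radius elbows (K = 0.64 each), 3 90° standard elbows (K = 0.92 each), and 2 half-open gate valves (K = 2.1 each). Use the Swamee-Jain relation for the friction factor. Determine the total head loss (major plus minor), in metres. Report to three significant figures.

H_L ≈ 8.57 m

V = 4Q/(πD²) = 3.392 m/s; V²/2g = 0.5866 m
Re = 4.89×10^5, ε/D = 7.65×10^-4 → f = 0.01927 (Swamee-Jain)
Major: h_f = f(L/D)·V²/2g = 0.01927·297.6·0.5866 = 3.365 m
Minor: ΣK = 8.88; h_m = ΣK·V²/2g = 5.209 m
Total H_L = 3.365 + 5.209 = 8.573 m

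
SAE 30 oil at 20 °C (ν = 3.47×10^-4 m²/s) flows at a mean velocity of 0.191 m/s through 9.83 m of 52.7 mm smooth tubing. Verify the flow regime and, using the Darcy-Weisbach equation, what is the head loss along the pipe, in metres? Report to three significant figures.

h_f ≈ 0.765 m

Re = VD/ν = 0.191·0.05270/3.47×10^-4 = 29.0 → laminar (Re < 2300)
f = 64/Re = 2.206
h_f = f(L/D)V²/(2g) = 2.206·(9.83/0.05270)·0.191²/(2·9.81) = 0.7652 m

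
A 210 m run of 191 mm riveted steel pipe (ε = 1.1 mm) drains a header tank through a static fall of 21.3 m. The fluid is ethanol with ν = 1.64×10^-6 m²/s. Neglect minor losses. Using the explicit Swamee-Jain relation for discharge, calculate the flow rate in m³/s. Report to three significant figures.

Q ≈ 0.0989 m³/s

Swamee-Jain (Type II): Q = -0.965·√(gD⁵h_f/L)·ln[ε/(3.7D) + √(3.17ν²L/(gD³h_f))]
√(gD⁵h_f/L) = √(9.81·0.191⁵·21.3/210) = 0.01590
ε/(3.7D) = 0.00156; √(3.17ν²L/(gD³h_f)) = 3.51×10^-5
Q = -0.965·0.01590·ln(0.001592) = 0.09888 m³/s
Check: V = 3.45 m/s, Re = 4.02×10^5, f = 0.03203, h_f = 21.4 m ≈ 21.3 m ✓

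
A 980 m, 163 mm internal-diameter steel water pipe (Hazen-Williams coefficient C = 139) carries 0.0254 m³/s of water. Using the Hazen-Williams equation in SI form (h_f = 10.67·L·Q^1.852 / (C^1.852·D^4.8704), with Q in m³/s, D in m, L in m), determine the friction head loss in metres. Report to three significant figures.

h_f = 10.67·980·0.0254^1.852 / (139^1.852·0.163^4.8704) = 8.575 m

h_f ≈ 8.58 m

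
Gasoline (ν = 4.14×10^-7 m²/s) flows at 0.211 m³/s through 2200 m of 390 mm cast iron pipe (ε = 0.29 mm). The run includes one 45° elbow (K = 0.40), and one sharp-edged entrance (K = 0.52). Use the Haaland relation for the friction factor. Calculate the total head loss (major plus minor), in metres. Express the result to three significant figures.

V = 4Q/(πD²) = 1.766 m/s; V²/2g = 0.1590 m
Re = 1.66×10^6, ε/D = 7.44×10^-4 → f = 0.01853 (Haaland)
Major: h_f = f(L/D)·V²/2g = 0.01853·5641·0.1590 = 16.62 m
Minor: ΣK = 0.920; h_m = ΣK·V²/2g = 0.1463 m
Total H_L = 16.62 + 0.1463 = 16.77 m

H_L ≈ 16.8 m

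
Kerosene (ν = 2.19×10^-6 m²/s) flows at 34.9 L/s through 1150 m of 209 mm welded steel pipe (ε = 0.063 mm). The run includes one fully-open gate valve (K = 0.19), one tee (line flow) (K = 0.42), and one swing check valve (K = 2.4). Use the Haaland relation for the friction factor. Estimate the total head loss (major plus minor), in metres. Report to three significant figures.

H_L ≈ 5.76 m

V = 4Q/(πD²) = 1.017 m/s; V²/2g = 0.05275 m
Re = 9.71×10^4, ε/D = 3.01×10^-4 → f = 0.01929 (Haaland)
Major: h_f = f(L/D)·V²/2g = 0.01929·5502·0.05275 = 5.598 m
Minor: ΣK = 3.01; h_m = ΣK·V²/2g = 0.1588 m
Total H_L = 5.598 + 0.1588 = 5.757 m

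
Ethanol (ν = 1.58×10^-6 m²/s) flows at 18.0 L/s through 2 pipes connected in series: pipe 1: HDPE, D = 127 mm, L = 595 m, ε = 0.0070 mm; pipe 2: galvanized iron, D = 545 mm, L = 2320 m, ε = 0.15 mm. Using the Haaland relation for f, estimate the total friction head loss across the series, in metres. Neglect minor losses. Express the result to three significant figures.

Pipe 1: V = 1.421 m/s, Re = 1.14×10^5, ε/D = 5.51×10^-5, f = 0.01759, h_1 = f(L/D)V²/2g = 8.482 m
Pipe 2: V = 0.07716 m/s, Re = 2.66×10^4, ε/D = 2.75×10^-4, f = 0.02457, h_2 = f(L/D)V²/2g = 0.03173 m
Series → Q common, losses add: H = Σh = 8.514 m

H ≈ 8.51 m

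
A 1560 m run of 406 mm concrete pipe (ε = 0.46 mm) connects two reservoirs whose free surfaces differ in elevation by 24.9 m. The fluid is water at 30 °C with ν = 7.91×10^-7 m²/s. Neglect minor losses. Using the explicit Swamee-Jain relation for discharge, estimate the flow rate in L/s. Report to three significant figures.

Swamee-Jain (Type II): Q = -0.965·√(gD⁵h_f/L)·ln[ε/(3.7D) + √(3.17ν²L/(gD³h_f))]
√(gD⁵h_f/L) = √(9.81·0.406⁵·24.9/1560) = 0.04156
ε/(3.7D) = 3.06×10^-4; √(3.17ν²L/(gD³h_f)) = 1.38×10^-5
Q = -0.965·0.04156·ln(3.200×10^-4) = 0.3227 m³/s
Check: V = 2.49 m/s, Re = 1.28×10^6, f = 0.02054, h_f = 25.0 m ≈ 24.9 m ✓

Q ≈ 323 L/s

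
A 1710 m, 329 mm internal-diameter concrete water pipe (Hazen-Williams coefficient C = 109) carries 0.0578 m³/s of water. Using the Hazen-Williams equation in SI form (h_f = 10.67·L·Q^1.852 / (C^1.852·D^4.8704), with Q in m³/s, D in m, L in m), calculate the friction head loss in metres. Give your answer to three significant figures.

h_f ≈ 3.52 m

h_f = 10.67·1710·0.0578^1.852 / (109^1.852·0.329^4.8704) = 3.519 m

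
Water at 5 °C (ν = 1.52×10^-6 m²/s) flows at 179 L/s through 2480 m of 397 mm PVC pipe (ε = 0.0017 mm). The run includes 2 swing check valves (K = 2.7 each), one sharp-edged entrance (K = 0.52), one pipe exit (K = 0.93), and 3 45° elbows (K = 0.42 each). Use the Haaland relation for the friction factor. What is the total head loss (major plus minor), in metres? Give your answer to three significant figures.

V = 4Q/(πD²) = 1.446 m/s; V²/2g = 0.1066 m
Re = 3.78×10^5, ε/D = 4.28×10^-6 → f = 0.01378 (Haaland)
Major: h_f = f(L/D)·V²/2g = 0.01378·6247·0.1066 = 9.176 m
Minor: ΣK = 8.11; h_m = ΣK·V²/2g = 0.8643 m
Total H_L = 9.176 + 0.8643 = 10.04 m

H_L ≈ 10.0 m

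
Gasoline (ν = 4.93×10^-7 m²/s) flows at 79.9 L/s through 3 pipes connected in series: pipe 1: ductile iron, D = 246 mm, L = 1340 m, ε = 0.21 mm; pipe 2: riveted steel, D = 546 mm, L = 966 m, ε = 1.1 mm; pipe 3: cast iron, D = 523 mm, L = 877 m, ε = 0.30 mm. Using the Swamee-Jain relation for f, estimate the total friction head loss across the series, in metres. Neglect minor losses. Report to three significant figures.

H ≈ 15.7 m

Pipe 1: V = 1.681 m/s, Re = 8.39×10^5, ε/D = 8.54×10^-4, f = 0.01941, h_1 = f(L/D)V²/2g = 15.23 m
Pipe 2: V = 0.3412 m/s, Re = 3.78×10^5, ε/D = 0.00201, f = 0.02408, h_2 = f(L/D)V²/2g = 0.2528 m
Pipe 3: V = 0.3719 m/s, Re = 3.95×10^5, ε/D = 5.74×10^-4, f = 0.01844, h_3 = f(L/D)V²/2g = 0.2180 m
Series → Q common, losses add: H = Σh = 15.70 m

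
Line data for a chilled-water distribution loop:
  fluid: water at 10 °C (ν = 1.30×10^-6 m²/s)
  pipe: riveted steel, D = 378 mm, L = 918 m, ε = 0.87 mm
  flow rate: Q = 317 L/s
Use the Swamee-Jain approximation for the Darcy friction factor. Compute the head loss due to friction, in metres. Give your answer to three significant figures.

V = 4Q/(πD²) = 4·0.317/(π·0.378²) = 2.825 m/s
Re = VD/ν = 2.825·0.378/1.30×10^-6 = 8.21×10^5 → turbulent
ε/D = 0.87/378 = 0.00230
Swamee-Jain: f = 0.02461
h_f = f(L/D)V²/(2g) = 0.02461·(918/0.378)·2.825²/(2·9.81) = 24.30 m

h_f ≈ 24.3 m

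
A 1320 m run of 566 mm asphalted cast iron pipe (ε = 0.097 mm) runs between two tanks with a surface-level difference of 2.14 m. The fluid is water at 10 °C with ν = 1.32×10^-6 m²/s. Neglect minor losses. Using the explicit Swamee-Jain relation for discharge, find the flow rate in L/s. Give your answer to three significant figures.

Q ≈ 273 L/s

Swamee-Jain (Type II): Q = -0.965·√(gD⁵h_f/L)·ln[ε/(3.7D) + √(3.17ν²L/(gD³h_f))]
√(gD⁵h_f/L) = √(9.81·0.566⁵·2.14/1320) = 0.03039
ε/(3.7D) = 4.63×10^-5; √(3.17ν²L/(gD³h_f)) = 4.38×10^-5
Q = -0.965·0.03039·ln(9.008×10^-5) = 0.2732 m³/s
Check: V = 1.09 m/s, Re = 4.66×10^5, f = 0.01534, h_f = 2.15 m ≈ 2.14 m ✓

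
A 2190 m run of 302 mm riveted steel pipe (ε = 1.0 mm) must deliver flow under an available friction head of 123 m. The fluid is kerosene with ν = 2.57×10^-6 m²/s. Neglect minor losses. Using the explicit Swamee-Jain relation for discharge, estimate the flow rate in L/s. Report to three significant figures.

Swamee-Jain (Type II): Q = -0.965·√(gD⁵h_f/L)·ln[ε/(3.7D) + √(3.17ν²L/(gD³h_f))]
√(gD⁵h_f/L) = √(9.81·0.302⁵·123/2190) = 0.03720
ε/(3.7D) = 8.95×10^-4; √(3.17ν²L/(gD³h_f)) = 3.71×10^-5
Q = -0.965·0.03720·ln(9.321×10^-4) = 0.2505 m³/s
Check: V = 3.50 m/s, Re = 4.11×10^5, f = 0.02734, h_f = 124 m ≈ 123 m ✓

Q ≈ 251 L/s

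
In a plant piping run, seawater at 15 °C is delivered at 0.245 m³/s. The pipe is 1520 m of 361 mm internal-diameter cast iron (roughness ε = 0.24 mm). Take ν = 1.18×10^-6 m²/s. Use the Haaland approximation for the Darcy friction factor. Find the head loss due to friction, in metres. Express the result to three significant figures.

h_f ≈ 22.6 m

V = 4Q/(πD²) = 4·0.245/(π·0.361²) = 2.394 m/s
Re = VD/ν = 2.394·0.361/1.18×10^-6 = 7.32×10^5 → turbulent
ε/D = 0.24/361 = 6.65×10^-4
Haaland: f = 0.01834
h_f = f(L/D)V²/(2g) = 0.01834·(1520/0.361)·2.394²/(2·9.81) = 22.55 m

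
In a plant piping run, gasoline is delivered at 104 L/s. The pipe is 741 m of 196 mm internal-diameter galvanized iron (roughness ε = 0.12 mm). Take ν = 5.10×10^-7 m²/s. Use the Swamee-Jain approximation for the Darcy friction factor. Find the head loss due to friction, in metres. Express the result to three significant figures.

h_f ≈ 41.0 m

V = 4Q/(πD²) = 4·0.104/(π·0.196²) = 3.447 m/s
Re = VD/ν = 3.447·0.196/5.10×10^-7 = 1.32×10^6 → turbulent
ε/D = 0.12/196 = 6.12×10^-4
Swamee-Jain: f = 0.01790
h_f = f(L/D)V²/(2g) = 0.01790·(741/0.196)·3.447²/(2·9.81) = 40.98 m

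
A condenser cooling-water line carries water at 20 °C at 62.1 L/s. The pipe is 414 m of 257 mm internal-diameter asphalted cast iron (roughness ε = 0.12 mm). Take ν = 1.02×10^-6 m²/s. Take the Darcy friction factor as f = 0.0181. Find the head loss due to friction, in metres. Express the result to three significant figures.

V = 4Q/(πD²) = 4·0.0621/(π·0.257²) = 1.197 m/s
h_f = f(L/D)V²/(2g) = 0.01810·(414/0.257)·1.197²/(2·9.81) = 2.130 m

h_f ≈ 2.13 m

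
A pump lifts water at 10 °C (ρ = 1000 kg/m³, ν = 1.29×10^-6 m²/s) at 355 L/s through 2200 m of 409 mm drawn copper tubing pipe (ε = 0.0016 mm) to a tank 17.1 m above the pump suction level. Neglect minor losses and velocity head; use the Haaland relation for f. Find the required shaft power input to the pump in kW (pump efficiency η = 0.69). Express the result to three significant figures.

V = 4Q/(πD²) = 2.702 m/s; Re = 8.57×10^5; ε/D = 3.91×10^-6; f = 0.01195
h_f = f(L/D)V²/2g = 23.92 m
Total head H = z + h_f = 17.1 + 23.92 = 41.02 m
P_hyd = ρgQH = 1000·9.81·0.355·41.02 = 142.9 kW
P_shaft = P_hyd/η = 142.9/0.69 = 207.1 kW

P_shaft ≈ 207 kW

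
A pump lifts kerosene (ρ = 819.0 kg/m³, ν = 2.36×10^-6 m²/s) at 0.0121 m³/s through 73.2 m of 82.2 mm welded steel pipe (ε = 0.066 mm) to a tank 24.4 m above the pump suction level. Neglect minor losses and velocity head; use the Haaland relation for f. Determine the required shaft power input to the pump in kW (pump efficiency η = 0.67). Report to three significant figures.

V = 4Q/(πD²) = 2.280 m/s; Re = 7.94×10^4; ε/D = 8.03×10^-4; f = 0.02180
h_f = f(L/D)V²/2g = 5.144 m
Total head H = z + h_f = 24.4 + 5.144 = 29.54 m
P_hyd = ρgQH = 819.0·9.81·0.0121·29.54 = 2.872 kW
P_shaft = P_hyd/η = 2.872/0.67 = 4.287 kW

P_shaft ≈ 4.29 kW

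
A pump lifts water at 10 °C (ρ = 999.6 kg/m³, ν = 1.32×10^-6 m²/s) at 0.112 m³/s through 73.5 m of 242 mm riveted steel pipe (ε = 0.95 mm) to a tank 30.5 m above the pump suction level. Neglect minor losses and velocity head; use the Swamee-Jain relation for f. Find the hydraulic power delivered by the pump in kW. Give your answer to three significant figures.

V = 4Q/(πD²) = 2.435 m/s; Re = 4.46×10^5; ε/D = 0.00393; f = 0.02862
h_f = f(L/D)V²/2g = 2.627 m
Total head H = z + h_f = 30.5 + 2.627 = 33.13 m
P_hyd = ρgQH = 999.6·9.81·0.112·33.13 = 36.38 kW

P_hyd ≈ 36.4 kW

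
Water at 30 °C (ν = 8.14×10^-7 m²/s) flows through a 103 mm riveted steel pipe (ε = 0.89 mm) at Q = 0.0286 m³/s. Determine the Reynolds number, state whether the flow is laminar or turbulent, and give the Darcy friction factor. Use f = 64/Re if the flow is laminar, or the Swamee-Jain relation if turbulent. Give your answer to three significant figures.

V = 4Q/(πD²) = 3.432 m/s
Re = VD/ν = 3.432·0.103/8.14×10^-7 = 4.34×10^5
Re > 4000 → turbulent; ε/D = 0.00864
Swamee-Jain: f = 0.03634

Re ≈ 4.34×10^5; turbulent; f ≈ 0.0363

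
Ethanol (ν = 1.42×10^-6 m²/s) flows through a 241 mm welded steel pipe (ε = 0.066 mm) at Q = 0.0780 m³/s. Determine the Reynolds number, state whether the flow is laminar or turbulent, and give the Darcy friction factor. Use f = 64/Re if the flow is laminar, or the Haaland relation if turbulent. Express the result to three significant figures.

V = 4Q/(πD²) = 1.710 m/s
Re = VD/ν = 1.710·0.241/1.42×10^-6 = 2.90×10^5
Re > 4000 → turbulent; ε/D = 2.74×10^-4
Haaland: f = 0.01667

Re ≈ 2.90×10^5; turbulent; f ≈ 0.0167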